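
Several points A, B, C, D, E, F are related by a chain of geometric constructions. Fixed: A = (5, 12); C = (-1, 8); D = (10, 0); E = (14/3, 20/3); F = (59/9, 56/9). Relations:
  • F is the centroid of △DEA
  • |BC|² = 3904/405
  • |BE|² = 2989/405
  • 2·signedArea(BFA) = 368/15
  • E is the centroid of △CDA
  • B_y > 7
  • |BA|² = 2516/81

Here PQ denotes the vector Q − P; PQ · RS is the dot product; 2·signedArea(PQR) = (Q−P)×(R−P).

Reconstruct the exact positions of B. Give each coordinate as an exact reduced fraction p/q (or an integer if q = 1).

B = (91/45, 328/45)

1. B_x = 91/45  [line -52/9·x + -14/9·y + 1036/45 = 0 ∩ |BE|² = 2989/405]
2. B_y = 328/45  [line -52/9·x + -14/9·y + 1036/45 = 0 ∩ |BE|² = 2989/405]
   → B = (91/45, 328/45)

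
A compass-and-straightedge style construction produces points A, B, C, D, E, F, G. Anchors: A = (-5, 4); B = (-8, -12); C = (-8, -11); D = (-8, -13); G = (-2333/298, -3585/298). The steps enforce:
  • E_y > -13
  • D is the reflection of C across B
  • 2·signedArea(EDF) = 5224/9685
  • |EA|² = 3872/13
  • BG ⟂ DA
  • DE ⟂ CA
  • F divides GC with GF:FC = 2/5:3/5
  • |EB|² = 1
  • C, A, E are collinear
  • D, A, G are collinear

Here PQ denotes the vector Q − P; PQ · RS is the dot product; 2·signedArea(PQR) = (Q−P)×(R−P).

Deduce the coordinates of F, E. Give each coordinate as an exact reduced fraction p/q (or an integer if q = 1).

E = (-109/13, -168/13)
F = (-11767/1490, -17311/1490)

1. F_x = -11767/1490  [F divides GC with GF:FC = 2/5:3/5]
2. F_y = -17311/1490  [F divides GC with GF:FC = 2/5:3/5]
   → F = (-11767/1490, -17311/1490)
3. E_x = -109/13  [C, A, E are collinear ∩ DE ⟂ CA]
4. E_y = -168/13  [C, A, E are collinear ∩ DE ⟂ CA]
   → E = (-109/13, -168/13)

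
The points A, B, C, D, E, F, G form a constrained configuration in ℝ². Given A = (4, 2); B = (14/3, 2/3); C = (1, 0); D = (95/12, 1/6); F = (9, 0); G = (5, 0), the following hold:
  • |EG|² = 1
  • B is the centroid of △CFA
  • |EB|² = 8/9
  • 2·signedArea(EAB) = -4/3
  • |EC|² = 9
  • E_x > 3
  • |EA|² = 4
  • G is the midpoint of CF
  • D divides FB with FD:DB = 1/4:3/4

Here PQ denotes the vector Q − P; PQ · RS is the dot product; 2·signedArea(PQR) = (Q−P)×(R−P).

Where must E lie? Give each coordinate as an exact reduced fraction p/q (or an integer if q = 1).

1. E_x = 4  [line 4/3·x + 2/3·y + -16/3 = 0 ∩ |EA|² = 4]
2. E_y = 0  [line 4/3·x + 2/3·y + -16/3 = 0 ∩ |EA|² = 4]
   → E = (4, 0)

E = (4, 0)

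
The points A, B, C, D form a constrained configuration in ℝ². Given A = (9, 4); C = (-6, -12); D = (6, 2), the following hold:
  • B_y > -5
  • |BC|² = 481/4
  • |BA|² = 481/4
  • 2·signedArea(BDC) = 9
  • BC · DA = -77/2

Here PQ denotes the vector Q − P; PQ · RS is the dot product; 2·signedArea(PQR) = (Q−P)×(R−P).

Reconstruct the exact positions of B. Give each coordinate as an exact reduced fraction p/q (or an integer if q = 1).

B = (3/2, -4)

1. B_x = 3/2  [2·signedArea(BDC) = 9 ∩ BC · DA = -77/2]
2. B_y = -4  [2·signedArea(BDC) = 9 ∩ BC · DA = -77/2]
   → B = (3/2, -4)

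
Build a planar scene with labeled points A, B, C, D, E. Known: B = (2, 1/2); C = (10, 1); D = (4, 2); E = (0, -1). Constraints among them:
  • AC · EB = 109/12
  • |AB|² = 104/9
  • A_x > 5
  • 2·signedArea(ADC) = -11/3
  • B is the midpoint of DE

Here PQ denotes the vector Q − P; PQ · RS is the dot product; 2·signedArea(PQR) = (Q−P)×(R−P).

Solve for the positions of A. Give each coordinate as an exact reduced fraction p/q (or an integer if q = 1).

A = (16/3, 7/6)

1. A_x = 16/3  [2·signedArea(ADC) = -11/3 ∩ AC · EB = 109/12]
2. A_y = 7/6  [2·signedArea(ADC) = -11/3 ∩ AC · EB = 109/12]
   → A = (16/3, 7/6)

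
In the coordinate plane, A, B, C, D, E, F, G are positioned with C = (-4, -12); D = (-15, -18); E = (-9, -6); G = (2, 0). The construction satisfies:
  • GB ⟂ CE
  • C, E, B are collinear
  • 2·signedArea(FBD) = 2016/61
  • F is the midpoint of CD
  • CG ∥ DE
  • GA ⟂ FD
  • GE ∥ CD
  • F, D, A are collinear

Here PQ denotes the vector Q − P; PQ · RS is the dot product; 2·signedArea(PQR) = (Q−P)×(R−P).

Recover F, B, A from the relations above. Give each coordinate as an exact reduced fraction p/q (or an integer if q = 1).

1. F_x = -19/2  [F is the midpoint of CD]
2. F_y = -15  [F is the midpoint of CD]
   → F = (-19/2, -15)
3. B_x = -454/61  [C, E, B are collinear ∩ GB ⟂ CE]
4. B_y = -480/61  [C, E, B are collinear ∩ GB ⟂ CE]
   → B = (-454/61, -480/61)
5. A_x = 890/157  [F, D, A are collinear ∩ GA ⟂ FD]
6. A_y = -1056/157  [F, D, A are collinear ∩ GA ⟂ FD]
   → A = (890/157, -1056/157)

A = (890/157, -1056/157)
B = (-454/61, -480/61)
F = (-19/2, -15)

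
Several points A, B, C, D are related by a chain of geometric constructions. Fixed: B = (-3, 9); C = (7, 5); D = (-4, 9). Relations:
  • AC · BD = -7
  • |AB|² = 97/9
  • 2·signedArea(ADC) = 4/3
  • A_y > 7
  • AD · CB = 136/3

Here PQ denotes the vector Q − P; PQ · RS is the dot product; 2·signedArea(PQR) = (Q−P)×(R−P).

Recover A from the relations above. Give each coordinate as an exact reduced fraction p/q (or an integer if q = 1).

A = (0, 23/3)

1. A_x = 0  [2·signedArea(ADC) = 4/3 ∩ AC · BD = -7]
2. A_y = 23/3  [2·signedArea(ADC) = 4/3 ∩ AC · BD = -7]
   → A = (0, 23/3)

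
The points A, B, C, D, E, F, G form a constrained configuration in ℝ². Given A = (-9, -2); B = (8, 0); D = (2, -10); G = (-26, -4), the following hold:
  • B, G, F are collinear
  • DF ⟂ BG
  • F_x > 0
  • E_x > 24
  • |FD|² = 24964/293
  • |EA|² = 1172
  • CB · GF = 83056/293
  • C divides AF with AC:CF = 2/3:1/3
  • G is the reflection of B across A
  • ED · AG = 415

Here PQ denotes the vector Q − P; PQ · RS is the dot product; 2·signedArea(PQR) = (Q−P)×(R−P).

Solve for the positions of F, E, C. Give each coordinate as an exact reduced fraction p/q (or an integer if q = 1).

1. F_x = 270/293  [B, G, F are collinear ∩ DF ⟂ BG]
2. F_y = -244/293  [B, G, F are collinear ∩ DF ⟂ BG]
   → F = (270/293, -244/293)
3. E_x = 25  [line 17·x + 2·y + -429 = 0 ∩ |EA|² = 1172]
4. E_y = 2  [line 17·x + 2·y + -429 = 0 ∩ |EA|² = 1172]
   → E = (25, 2)
5. C_x = -699/293  [C divides AF with AC:CF = 2/3:1/3]
6. C_y = -358/293  [C divides AF with AC:CF = 2/3:1/3]
   → C = (-699/293, -358/293)

C = (-699/293, -358/293)
E = (25, 2)
F = (270/293, -244/293)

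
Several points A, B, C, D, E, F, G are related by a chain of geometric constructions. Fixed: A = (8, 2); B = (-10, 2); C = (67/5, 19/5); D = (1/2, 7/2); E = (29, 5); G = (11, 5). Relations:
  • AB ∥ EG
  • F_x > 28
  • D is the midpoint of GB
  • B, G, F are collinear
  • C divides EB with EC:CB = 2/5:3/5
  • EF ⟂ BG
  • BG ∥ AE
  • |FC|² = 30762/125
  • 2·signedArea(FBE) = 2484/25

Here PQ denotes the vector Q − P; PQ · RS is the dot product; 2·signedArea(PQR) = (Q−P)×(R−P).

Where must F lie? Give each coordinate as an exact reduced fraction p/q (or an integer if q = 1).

F = (716/25, 188/25)

1. F_x = 716/25  [B, G, F are collinear ∩ EF ⟂ BG]
2. F_y = 188/25  [B, G, F are collinear ∩ EF ⟂ BG]
   → F = (716/25, 188/25)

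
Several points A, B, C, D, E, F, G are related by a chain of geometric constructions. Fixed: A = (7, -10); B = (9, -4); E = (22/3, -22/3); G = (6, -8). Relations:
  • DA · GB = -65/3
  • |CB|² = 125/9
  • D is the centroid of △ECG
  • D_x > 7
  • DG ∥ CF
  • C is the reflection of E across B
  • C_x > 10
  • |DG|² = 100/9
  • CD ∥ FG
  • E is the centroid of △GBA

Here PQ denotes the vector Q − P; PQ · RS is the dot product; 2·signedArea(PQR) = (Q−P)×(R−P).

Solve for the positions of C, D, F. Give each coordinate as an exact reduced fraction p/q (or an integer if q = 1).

1. C_x = 32/3  [C is the reflection of E across B]
2. C_y = -2/3  [C is the reflection of E across B]
   → C = (32/3, -2/3)
3. D_x = 8  [D is the centroid of △ECG]
4. D_y = -16/3  [D is the centroid of △ECG]
   → D = (8, -16/3)
5. F_x = 26/3  [CD ∥ FG ∩ DG ∥ CF]
6. F_y = -10/3  [CD ∥ FG ∩ DG ∥ CF]
   → F = (26/3, -10/3)

C = (32/3, -2/3)
D = (8, -16/3)
F = (26/3, -10/3)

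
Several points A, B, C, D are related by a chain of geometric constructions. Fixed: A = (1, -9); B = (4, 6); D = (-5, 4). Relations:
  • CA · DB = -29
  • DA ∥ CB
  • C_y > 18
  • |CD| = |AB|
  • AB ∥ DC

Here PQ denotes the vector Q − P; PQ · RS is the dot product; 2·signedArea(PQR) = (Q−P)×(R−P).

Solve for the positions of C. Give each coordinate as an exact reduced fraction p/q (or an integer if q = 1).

1. C_x = -2  [DA ∥ CB ∩ AB ∥ DC]
2. C_y = 19  [DA ∥ CB ∩ AB ∥ DC]
   → C = (-2, 19)

C = (-2, 19)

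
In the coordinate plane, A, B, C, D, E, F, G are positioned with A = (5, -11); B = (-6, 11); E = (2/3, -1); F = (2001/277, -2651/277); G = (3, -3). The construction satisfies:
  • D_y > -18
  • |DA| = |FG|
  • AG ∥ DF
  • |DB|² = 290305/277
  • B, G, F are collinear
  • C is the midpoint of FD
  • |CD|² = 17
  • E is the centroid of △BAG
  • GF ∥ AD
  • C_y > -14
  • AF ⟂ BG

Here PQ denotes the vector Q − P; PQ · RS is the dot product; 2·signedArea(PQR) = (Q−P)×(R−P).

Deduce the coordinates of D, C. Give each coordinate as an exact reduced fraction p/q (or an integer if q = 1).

C = (2278/277, -3759/277)
D = (2555/277, -4867/277)

1. D_x = 2555/277  [AG ∥ DF ∩ GF ∥ AD]
2. D_y = -4867/277  [AG ∥ DF ∩ GF ∥ AD]
   → D = (2555/277, -4867/277)
3. C_x = 2278/277  [C is the midpoint of FD]
4. C_y = -3759/277  [C is the midpoint of FD]
   → C = (2278/277, -3759/277)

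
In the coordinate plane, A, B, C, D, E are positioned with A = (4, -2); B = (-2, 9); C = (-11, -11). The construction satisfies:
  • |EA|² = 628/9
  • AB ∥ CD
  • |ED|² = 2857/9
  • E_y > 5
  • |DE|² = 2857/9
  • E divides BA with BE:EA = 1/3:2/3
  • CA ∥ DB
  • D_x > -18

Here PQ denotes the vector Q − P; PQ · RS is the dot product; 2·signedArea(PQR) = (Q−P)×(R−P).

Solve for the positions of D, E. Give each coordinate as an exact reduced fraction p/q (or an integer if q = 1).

1. D_x = -17  [CA ∥ DB ∩ AB ∥ CD]
2. D_y = 0  [CA ∥ DB ∩ AB ∥ CD]
   → D = (-17, 0)
3. E_x = 0  [E divides BA with BE:EA = 1/3:2/3]
4. E_y = 16/3  [E divides BA with BE:EA = 1/3:2/3]
   → E = (0, 16/3)

D = (-17, 0)
E = (0, 16/3)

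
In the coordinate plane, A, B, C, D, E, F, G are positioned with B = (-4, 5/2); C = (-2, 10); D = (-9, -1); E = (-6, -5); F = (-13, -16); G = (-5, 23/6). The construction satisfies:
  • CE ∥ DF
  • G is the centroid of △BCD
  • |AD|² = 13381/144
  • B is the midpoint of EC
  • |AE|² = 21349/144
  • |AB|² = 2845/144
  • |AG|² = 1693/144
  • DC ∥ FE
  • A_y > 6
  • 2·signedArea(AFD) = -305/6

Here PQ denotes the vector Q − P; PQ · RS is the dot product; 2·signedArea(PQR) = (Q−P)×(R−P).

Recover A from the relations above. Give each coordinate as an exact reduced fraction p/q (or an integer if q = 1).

A = (-7/2, 83/12)

1. A_x = -7/2  [line -15·x + 4·y + -481/6 = 0 ∩ |AB|² = 2845/144]
2. A_y = 83/12  [line -15·x + 4·y + -481/6 = 0 ∩ |AB|² = 2845/144]
   → A = (-7/2, 83/12)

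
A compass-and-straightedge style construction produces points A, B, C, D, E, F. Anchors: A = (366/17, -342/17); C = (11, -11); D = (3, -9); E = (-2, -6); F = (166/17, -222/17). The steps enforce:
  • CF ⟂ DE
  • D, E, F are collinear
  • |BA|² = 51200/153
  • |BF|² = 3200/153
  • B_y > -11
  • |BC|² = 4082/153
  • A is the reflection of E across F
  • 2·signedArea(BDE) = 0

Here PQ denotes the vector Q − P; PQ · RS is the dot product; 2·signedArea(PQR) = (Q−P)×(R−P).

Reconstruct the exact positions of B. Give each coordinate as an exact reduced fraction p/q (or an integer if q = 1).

1. B_x = 298/51  [line -3·x + -5·y + -36 = 0 ∩ |BA|² = 51200/153]
2. B_y = -182/17  [line -3·x + -5·y + -36 = 0 ∩ |BA|² = 51200/153]
   → B = (298/51, -182/17)

B = (298/51, -182/17)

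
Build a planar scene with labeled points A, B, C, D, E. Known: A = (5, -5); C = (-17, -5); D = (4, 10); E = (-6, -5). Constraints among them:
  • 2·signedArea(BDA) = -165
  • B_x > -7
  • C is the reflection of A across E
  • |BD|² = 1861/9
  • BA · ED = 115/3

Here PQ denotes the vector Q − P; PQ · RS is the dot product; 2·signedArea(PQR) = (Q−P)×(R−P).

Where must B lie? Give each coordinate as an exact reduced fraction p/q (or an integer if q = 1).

1. B_x = -19/3  [2·signedArea(BDA) = -165 ∩ BA · ED = 115/3]
2. B_y = 0  [2·signedArea(BDA) = -165 ∩ BA · ED = 115/3]
   → B = (-19/3, 0)

B = (-19/3, 0)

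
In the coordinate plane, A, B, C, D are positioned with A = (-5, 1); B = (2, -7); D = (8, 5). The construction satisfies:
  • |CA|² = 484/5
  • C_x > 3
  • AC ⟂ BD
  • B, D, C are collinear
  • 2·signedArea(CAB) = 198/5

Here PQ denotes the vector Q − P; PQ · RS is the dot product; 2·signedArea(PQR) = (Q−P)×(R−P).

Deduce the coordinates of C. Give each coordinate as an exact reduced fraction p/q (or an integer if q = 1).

1. C_x = 19/5  [B, D, C are collinear ∩ AC ⟂ BD]
2. C_y = -17/5  [B, D, C are collinear ∩ AC ⟂ BD]
   → C = (19/5, -17/5)

C = (19/5, -17/5)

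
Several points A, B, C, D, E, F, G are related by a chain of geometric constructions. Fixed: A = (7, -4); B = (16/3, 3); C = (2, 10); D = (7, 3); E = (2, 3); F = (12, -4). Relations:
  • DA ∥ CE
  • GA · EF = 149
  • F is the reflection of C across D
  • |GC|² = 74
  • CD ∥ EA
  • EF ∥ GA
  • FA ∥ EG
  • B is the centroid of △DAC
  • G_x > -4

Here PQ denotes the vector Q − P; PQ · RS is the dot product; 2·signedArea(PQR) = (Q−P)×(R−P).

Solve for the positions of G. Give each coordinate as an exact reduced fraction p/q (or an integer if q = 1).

1. G_x = -3  [EF ∥ GA ∩ FA ∥ EG]
2. G_y = 3  [EF ∥ GA ∩ FA ∥ EG]
   → G = (-3, 3)

G = (-3, 3)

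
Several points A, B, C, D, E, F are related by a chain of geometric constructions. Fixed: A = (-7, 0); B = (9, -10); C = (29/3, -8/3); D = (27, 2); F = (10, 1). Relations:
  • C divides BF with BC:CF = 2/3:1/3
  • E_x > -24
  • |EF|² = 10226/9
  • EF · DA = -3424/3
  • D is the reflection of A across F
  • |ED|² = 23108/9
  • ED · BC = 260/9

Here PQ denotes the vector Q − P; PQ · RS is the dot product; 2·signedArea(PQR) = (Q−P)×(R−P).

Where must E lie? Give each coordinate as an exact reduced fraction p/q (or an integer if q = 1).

E = (-71/3, 8/3)

1. E_x = -71/3  [ED · BC = 260/9 ∩ EF · DA = -3424/3]
2. E_y = 8/3  [ED · BC = 260/9 ∩ EF · DA = -3424/3]
   → E = (-71/3, 8/3)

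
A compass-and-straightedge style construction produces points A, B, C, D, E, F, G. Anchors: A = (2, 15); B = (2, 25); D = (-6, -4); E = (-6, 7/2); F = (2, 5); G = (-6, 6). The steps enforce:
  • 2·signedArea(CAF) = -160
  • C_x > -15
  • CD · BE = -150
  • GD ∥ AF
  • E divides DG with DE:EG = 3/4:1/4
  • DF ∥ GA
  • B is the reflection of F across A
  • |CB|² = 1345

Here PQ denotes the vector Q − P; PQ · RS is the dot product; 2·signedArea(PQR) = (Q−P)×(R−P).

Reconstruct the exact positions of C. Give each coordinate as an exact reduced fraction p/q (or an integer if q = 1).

1. C_x = -14  [2·signedArea(CAF) = -160 ∩ CD · BE = -150]
2. C_y = -8  [2·signedArea(CAF) = -160 ∩ CD · BE = -150]
   → C = (-14, -8)

C = (-14, -8)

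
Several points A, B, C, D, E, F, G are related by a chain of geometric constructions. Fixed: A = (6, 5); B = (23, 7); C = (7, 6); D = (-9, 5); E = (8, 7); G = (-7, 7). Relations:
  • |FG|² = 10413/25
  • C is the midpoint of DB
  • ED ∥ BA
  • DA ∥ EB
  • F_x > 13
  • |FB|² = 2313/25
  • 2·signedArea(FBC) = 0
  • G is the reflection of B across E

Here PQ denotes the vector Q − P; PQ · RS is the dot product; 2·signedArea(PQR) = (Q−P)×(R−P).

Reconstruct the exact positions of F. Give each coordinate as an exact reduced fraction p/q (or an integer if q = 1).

F = (67/5, 32/5)

1. F_x = 67/5  [line 1·x + -16·y + 89 = 0 ∩ |FG|² = 10413/25]
2. F_y = 32/5  [line 1·x + -16·y + 89 = 0 ∩ |FG|² = 10413/25]
   → F = (67/5, 32/5)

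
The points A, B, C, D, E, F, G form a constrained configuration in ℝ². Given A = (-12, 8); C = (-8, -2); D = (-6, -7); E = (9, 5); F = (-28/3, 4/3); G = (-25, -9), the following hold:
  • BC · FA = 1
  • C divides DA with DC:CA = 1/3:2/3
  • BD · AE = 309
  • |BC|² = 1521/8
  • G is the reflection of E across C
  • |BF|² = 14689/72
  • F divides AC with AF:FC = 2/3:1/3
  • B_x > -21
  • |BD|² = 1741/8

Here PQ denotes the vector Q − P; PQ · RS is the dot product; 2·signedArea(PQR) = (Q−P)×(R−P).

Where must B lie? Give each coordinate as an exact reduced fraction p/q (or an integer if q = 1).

1. B_x = -83/4  [BC · FA = 1 ∩ BD · AE = 309]
2. B_y = -29/4  [BC · FA = 1 ∩ BD · AE = 309]
   → B = (-83/4, -29/4)

B = (-83/4, -29/4)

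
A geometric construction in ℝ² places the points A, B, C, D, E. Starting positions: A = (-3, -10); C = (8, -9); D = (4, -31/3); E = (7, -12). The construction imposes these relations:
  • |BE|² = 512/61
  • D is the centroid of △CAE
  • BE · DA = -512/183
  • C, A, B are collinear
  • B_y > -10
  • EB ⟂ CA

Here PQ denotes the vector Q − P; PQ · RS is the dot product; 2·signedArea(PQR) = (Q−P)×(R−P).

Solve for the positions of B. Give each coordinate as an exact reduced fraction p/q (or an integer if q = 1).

B = (411/61, -556/61)

1. B_x = 411/61  [C, A, B are collinear ∩ EB ⟂ CA]
2. B_y = -556/61  [C, A, B are collinear ∩ EB ⟂ CA]
   → B = (411/61, -556/61)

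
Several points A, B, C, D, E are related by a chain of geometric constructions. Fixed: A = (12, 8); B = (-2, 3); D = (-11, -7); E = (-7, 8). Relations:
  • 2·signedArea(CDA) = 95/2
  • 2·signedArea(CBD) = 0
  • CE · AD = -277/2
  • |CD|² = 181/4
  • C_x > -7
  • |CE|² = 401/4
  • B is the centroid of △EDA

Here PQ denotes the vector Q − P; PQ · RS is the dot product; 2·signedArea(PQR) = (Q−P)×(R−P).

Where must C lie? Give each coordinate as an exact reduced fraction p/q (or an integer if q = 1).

C = (-13/2, -2)

1. C_x = -13/2  [2·signedArea(CBD) = 0 ∩ 2·signedArea(CDA) = 95/2]
2. C_y = -2  [2·signedArea(CBD) = 0 ∩ 2·signedArea(CDA) = 95/2]
   → C = (-13/2, -2)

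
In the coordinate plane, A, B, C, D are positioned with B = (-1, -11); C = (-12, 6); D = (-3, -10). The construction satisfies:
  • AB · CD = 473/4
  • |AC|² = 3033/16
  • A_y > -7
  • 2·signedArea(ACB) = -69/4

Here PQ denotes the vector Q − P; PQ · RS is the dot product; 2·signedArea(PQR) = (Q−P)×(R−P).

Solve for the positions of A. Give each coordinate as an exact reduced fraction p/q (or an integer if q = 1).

A = (-21/4, -6)

1. A_x = -21/4  [2·signedArea(ACB) = -69/4 ∩ AB · CD = 473/4]
2. A_y = -6  [2·signedArea(ACB) = -69/4 ∩ AB · CD = 473/4]
   → A = (-21/4, -6)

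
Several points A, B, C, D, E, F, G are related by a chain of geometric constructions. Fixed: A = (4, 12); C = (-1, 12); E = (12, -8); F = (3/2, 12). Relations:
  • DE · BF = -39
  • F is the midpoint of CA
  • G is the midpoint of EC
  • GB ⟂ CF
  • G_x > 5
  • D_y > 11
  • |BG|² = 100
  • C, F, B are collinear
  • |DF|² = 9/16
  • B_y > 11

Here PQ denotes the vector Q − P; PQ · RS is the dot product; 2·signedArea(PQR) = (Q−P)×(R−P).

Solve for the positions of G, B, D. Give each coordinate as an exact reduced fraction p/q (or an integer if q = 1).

1. G_x = 11/2  [G is the midpoint of EC]
2. G_y = 2  [G is the midpoint of EC]
   → G = (11/2, 2)
3. B_x = 11/2  [C, F, B are collinear ∩ GB ⟂ CF]
4. B_y = 12  [C, F, B are collinear ∩ GB ⟂ CF]
   → B = (11/2, 12)
5. D_x = 9/4  [DE · BF = -39]
6. D_y = 12  [|DF|² = 9/16]
   → D = (9/4, 12)

B = (11/2, 12)
D = (9/4, 12)
G = (11/2, 2)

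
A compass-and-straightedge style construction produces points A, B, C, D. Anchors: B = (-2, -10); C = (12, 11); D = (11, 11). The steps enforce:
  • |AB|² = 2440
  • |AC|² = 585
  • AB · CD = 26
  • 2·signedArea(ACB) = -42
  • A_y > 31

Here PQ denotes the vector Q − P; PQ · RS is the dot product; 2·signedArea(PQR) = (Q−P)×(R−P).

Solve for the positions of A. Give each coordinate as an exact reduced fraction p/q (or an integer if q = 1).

1. A_x = 24  [2·signedArea(ACB) = -42 ∩ AB · CD = 26]
2. A_y = 32  [2·signedArea(ACB) = -42 ∩ AB · CD = 26]
   → A = (24, 32)

A = (24, 32)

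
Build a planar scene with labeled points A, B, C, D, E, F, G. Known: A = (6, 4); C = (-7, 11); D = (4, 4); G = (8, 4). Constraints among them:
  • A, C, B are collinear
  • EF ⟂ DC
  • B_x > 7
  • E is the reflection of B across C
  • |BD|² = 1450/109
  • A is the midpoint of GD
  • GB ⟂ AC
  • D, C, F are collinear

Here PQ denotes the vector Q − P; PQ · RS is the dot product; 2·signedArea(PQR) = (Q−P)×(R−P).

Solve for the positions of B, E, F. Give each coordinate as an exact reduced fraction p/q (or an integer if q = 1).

1. B_x = 823/109  [A, C, B are collinear ∩ GB ⟂ AC]
2. B_y = 345/109  [A, C, B are collinear ∩ GB ⟂ AC]
   → B = (823/109, 345/109)
3. E_x = -2349/109  [E is the reflection of B across C]
4. E_y = 2053/109  [E is the reflection of B across C]
   → E = (-2349/109, 2053/109)
5. F_x = -193687/9265  [D, C, F are collinear ∩ EF ⟂ DC]
6. F_y = 183899/9265  [D, C, F are collinear ∩ EF ⟂ DC]
   → F = (-193687/9265, 183899/9265)

B = (823/109, 345/109)
E = (-2349/109, 2053/109)
F = (-193687/9265, 183899/9265)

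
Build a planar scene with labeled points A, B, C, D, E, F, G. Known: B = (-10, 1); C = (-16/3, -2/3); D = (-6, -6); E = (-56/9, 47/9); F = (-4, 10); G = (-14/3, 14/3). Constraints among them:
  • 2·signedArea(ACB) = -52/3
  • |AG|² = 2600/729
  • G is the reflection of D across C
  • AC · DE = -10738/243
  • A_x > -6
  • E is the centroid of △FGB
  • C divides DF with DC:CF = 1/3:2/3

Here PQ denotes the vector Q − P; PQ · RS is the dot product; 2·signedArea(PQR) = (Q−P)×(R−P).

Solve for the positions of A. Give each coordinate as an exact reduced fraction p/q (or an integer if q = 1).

A = (-160/27, 88/27)

1. A_x = -160/27  [2·signedArea(ACB) = -52/3 ∩ AC · DE = -10738/243]
2. A_y = 88/27  [2·signedArea(ACB) = -52/3 ∩ AC · DE = -10738/243]
   → A = (-160/27, 88/27)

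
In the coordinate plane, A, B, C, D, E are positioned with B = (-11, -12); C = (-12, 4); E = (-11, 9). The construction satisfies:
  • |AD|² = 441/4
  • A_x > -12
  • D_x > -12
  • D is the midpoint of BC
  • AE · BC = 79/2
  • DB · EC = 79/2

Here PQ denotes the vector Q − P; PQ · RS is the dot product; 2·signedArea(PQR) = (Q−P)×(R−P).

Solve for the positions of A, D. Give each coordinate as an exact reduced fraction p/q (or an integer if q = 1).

A = (-23/2, 13/2)
D = (-23/2, -4)

1. D_x = -23/2  [D is the midpoint of BC]
2. D_y = -4  [D is the midpoint of BC]
   → D = (-23/2, -4)
3. A_x = -23/2  [line 1·x + -16·y + 231/2 = 0 ∩ |AD|² = 441/4]
4. A_y = 13/2  [line 1·x + -16·y + 231/2 = 0 ∩ |AD|² = 441/4]
   → A = (-23/2, 13/2)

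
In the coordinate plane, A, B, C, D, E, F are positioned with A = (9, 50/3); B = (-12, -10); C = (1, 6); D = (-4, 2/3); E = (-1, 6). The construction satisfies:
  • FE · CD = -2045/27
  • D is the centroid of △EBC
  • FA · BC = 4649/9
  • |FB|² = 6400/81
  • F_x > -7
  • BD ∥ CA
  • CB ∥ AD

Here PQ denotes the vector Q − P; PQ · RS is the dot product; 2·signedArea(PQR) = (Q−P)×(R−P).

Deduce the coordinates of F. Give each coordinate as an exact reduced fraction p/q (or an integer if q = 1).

1. F_x = -20/3  [FA · BC = 4649/9 ∩ FE · CD = -2045/27]
2. F_y = -26/9  [FA · BC = 4649/9 ∩ FE · CD = -2045/27]
   → F = (-20/3, -26/9)

F = (-20/3, -26/9)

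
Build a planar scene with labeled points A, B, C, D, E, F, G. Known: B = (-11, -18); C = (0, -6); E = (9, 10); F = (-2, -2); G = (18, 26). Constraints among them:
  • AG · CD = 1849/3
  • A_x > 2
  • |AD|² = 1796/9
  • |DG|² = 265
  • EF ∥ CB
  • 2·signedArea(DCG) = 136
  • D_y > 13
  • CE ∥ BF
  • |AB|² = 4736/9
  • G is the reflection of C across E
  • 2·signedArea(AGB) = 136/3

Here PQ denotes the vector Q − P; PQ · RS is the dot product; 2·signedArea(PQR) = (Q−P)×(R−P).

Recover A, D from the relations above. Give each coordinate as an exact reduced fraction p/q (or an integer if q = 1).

1. A_x = 7/3  [line 44·x + -29·y + -250/3 = 0 ∩ |AB|² = 4736/9]
2. A_y = 2/3  [line 44·x + -29·y + -250/3 = 0 ∩ |AB|² = 4736/9]
   → A = (7/3, 2/3)
3. D_x = 7  [2·signedArea(DCG) = 136 ∩ AG · CD = 1849/3]
4. D_y = 14  [2·signedArea(DCG) = 136 ∩ AG · CD = 1849/3]
   → D = (7, 14)

A = (7/3, 2/3)
D = (7, 14)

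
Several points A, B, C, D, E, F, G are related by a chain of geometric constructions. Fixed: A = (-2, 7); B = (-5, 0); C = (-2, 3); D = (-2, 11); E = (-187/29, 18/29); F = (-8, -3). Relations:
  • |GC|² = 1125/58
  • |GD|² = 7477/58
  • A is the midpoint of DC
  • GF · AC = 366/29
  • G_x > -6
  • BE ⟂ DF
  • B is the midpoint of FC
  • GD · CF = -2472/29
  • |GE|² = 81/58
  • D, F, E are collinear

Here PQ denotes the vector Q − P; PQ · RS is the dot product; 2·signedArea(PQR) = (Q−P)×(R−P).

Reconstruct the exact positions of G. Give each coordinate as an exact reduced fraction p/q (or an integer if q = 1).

1. G_x = -311/58  [GF · AC = 366/29 ∩ GD · CF = -2472/29]
2. G_y = 9/58  [GF · AC = 366/29 ∩ GD · CF = -2472/29]
   → G = (-311/58, 9/58)

G = (-311/58, 9/58)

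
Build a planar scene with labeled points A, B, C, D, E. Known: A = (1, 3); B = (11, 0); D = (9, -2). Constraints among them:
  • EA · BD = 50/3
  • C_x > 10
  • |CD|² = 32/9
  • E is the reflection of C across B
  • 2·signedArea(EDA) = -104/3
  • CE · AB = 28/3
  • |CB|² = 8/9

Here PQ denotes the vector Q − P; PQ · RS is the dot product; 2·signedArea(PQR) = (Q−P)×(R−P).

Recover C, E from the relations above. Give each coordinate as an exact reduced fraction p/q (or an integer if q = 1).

1. E_x = 35/3  [EA · BD = 50/3 ∩ 2·signedArea(EDA) = -104/3]
2. E_y = 2/3  [EA · BD = 50/3 ∩ 2·signedArea(EDA) = -104/3]
   → E = (35/3, 2/3)
3. C_x = 31/3  [CE · AB = 28/3 ∩ E is the reflection of C across B]
4. C_y = -2/3  [CE · AB = 28/3 ∩ E is the reflection of C across B]
   → C = (31/3, -2/3)

C = (31/3, -2/3)
E = (35/3, 2/3)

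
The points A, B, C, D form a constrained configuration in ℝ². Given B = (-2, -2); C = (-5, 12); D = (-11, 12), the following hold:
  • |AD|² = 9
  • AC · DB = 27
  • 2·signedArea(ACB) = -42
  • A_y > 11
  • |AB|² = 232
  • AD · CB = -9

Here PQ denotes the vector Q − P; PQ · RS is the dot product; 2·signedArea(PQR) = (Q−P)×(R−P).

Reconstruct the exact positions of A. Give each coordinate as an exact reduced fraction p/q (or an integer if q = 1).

A = (-8, 12)

1. A_x = -8  [AC · DB = 27 ∩ AD · CB = -9]
2. A_y = 12  [AC · DB = 27 ∩ AD · CB = -9]
   → A = (-8, 12)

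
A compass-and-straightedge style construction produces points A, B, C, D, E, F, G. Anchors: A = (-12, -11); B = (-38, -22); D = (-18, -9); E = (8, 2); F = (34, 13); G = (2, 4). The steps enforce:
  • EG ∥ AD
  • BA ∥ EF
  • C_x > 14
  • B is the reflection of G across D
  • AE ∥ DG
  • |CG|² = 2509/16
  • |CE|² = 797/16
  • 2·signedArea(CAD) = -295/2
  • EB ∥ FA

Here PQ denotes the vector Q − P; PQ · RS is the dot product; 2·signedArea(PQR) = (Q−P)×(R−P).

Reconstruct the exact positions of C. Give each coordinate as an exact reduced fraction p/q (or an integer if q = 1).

C = (29/2, 19/4)

1. C_x = 29/2  [line -2·x + -6·y + 115/2 = 0 ∩ |CG|² = 2509/16]
2. C_y = 19/4  [line -2·x + -6·y + 115/2 = 0 ∩ |CG|² = 2509/16]
   → C = (29/2, 19/4)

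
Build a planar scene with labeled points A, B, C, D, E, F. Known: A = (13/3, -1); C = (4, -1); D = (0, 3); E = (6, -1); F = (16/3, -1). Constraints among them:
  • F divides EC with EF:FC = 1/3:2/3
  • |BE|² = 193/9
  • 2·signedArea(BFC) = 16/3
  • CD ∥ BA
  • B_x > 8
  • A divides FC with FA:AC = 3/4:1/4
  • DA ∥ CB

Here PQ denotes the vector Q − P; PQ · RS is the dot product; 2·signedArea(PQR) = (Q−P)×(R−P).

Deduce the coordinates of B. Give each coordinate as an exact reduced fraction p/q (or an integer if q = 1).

B = (25/3, -5)

1. B_x = 25/3  [CD ∥ BA ∩ DA ∥ CB]
2. B_y = -5  [CD ∥ BA ∩ DA ∥ CB]
   → B = (25/3, -5)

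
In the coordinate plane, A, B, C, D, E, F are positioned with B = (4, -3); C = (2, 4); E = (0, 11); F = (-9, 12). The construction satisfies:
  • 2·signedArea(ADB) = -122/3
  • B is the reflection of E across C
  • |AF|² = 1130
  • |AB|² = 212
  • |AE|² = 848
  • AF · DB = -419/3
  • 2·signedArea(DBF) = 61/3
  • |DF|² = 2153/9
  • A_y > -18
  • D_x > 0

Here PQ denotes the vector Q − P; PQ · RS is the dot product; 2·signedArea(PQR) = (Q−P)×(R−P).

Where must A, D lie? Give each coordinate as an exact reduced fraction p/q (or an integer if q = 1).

1. D_x = 1/3  [line -15·x + -13·y + 2/3 = 0 ∩ |DF|² = 2153/9]
2. D_y = -1/3  [line -15·x + -13·y + 2/3 = 0 ∩ |DF|² = 2153/9]
   → D = (1/3, -1/3)
3. A_x = 8  [AF · DB = -419/3 ∩ 2·signedArea(ADB) = -122/3]
4. A_y = -17  [AF · DB = -419/3 ∩ 2·signedArea(ADB) = -122/3]
   → A = (8, -17)

A = (8, -17)
D = (1/3, -1/3)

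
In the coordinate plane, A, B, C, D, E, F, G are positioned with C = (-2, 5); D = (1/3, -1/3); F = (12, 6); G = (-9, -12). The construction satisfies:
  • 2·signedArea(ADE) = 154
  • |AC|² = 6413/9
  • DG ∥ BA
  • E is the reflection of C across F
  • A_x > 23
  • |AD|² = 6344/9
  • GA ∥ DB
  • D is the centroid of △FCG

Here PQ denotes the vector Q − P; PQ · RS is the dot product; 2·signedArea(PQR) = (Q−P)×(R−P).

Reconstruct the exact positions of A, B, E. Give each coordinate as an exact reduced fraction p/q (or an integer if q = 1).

1. E_x = 26  [E is the reflection of C across F]
2. E_y = 7  [E is the reflection of C across F]
   → E = (26, 7)
3. A_x = 71/3  [line -22/3·x + 77/3·y + -143 = 0 ∩ |AC|² = 6413/9]
4. A_y = 37/3  [line -22/3·x + 77/3·y + -143 = 0 ∩ |AC|² = 6413/9]
   → A = (71/3, 37/3)
5. B_x = 33  [DG ∥ BA ∩ GA ∥ DB]
6. B_y = 24  [DG ∥ BA ∩ GA ∥ DB]
   → B = (33, 24)

A = (71/3, 37/3)
B = (33, 24)
E = (26, 7)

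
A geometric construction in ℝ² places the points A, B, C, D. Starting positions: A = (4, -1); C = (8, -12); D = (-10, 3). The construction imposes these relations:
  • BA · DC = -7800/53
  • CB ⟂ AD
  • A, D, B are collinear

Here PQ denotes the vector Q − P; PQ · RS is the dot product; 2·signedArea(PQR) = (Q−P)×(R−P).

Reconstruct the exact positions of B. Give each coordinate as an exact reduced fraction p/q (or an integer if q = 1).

B = (562/53, -153/53)

1. B_x = 562/53  [A, D, B are collinear ∩ CB ⟂ AD]
2. B_y = -153/53  [A, D, B are collinear ∩ CB ⟂ AD]
   → B = (562/53, -153/53)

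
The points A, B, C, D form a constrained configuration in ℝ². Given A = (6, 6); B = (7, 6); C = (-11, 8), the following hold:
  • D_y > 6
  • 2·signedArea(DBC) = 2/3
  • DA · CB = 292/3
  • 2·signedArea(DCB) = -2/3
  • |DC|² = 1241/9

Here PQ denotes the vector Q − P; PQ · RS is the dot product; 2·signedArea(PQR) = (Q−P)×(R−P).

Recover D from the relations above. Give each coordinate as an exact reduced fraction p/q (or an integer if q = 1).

D = (2/3, 20/3)

1. D_x = 2/3  [2·signedArea(DBC) = 2/3 ∩ DA · CB = 292/3]
2. D_y = 20/3  [2·signedArea(DBC) = 2/3 ∩ DA · CB = 292/3]
   → D = (2/3, 20/3)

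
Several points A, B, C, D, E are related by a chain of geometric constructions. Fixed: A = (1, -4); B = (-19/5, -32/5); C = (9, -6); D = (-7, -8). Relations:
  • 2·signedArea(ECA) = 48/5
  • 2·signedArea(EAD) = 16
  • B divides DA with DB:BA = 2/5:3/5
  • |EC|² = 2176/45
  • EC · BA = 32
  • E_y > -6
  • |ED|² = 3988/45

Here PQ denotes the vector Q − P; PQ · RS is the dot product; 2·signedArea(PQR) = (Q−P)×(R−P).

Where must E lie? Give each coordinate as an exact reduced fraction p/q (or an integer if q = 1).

1. E_x = 31/15  [2·signedArea(EAD) = 16 ∩ EC · BA = 32]
2. E_y = -82/15  [2·signedArea(EAD) = 16 ∩ EC · BA = 32]
   → E = (31/15, -82/15)

E = (31/15, -82/15)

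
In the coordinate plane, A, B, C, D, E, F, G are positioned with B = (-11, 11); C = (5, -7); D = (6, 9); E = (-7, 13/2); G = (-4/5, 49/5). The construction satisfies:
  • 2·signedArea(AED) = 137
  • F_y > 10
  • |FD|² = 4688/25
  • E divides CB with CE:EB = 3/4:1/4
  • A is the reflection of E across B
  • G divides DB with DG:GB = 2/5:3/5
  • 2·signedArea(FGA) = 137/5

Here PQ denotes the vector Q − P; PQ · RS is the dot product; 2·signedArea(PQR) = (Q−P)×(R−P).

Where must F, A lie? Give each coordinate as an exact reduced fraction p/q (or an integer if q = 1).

A = (-15, 31/2)
F = (-38/5, 53/5)

1. A_x = -15  [A is the reflection of E across B]
2. A_y = 31/2  [A is the reflection of E across B]
   → A = (-15, 31/2)
3. F_x = -38/5  [line -57/10·x + -71/5·y + 536/5 = 0 ∩ |FD|² = 4688/25]
4. F_y = 53/5  [line -57/10·x + -71/5·y + 536/5 = 0 ∩ |FD|² = 4688/25]
   → F = (-38/5, 53/5)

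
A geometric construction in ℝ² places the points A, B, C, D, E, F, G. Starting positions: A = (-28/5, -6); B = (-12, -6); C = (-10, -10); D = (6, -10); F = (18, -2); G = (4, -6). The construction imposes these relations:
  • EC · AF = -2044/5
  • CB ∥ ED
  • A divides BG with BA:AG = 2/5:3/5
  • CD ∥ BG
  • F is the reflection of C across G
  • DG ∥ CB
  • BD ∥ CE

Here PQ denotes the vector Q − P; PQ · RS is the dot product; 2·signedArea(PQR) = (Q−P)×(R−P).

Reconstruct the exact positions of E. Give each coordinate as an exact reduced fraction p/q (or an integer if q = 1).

1. E_x = 8  [CB ∥ ED ∩ BD ∥ CE]
2. E_y = -14  [CB ∥ ED ∩ BD ∥ CE]
   → E = (8, -14)

E = (8, -14)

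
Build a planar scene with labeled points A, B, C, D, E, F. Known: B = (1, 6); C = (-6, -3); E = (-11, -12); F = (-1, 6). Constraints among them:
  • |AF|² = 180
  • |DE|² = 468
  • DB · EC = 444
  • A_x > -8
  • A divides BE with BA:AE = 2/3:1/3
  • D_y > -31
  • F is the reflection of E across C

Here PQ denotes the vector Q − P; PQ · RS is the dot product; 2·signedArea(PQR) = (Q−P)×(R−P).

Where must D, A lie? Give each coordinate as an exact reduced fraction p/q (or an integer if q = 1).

1. D_x = -23  [line -5·x + -9·y + -385 = 0 ∩ |DE|² = 468]
2. D_y = -30  [line -5·x + -9·y + -385 = 0 ∩ |DE|² = 468]
   → D = (-23, -30)
3. A_x = -7  [A divides BE with BA:AE = 2/3:1/3]
4. A_y = -6  [A divides BE with BA:AE = 2/3:1/3]
   → A = (-7, -6)

A = (-7, -6)
D = (-23, -30)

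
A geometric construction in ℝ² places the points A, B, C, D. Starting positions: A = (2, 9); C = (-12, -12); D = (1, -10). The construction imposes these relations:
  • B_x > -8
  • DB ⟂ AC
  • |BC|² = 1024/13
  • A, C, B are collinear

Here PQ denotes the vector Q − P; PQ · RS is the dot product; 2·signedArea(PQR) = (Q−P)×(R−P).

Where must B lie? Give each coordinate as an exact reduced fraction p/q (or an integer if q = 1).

1. B_x = -92/13  [A, C, B are collinear ∩ DB ⟂ AC]
2. B_y = -60/13  [A, C, B are collinear ∩ DB ⟂ AC]
   → B = (-92/13, -60/13)

B = (-92/13, -60/13)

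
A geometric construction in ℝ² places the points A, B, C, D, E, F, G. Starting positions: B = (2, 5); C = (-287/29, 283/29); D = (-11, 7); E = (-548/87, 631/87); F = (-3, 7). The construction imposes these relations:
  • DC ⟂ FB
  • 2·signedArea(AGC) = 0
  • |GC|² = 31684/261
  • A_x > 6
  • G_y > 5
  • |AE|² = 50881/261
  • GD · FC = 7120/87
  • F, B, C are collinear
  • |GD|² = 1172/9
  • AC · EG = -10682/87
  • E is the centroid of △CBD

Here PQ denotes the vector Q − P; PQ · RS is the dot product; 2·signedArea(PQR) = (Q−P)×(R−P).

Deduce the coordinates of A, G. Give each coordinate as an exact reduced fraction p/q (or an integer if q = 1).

A = (7, 3)
G = (1/3, 17/3)

1. G_x = 1/3  [line 200/29·x + -80/29·y + 40/3 = 0 ∩ |GD|² = 1172/9]
2. G_y = 17/3  [line 200/29·x + -80/29·y + 40/3 = 0 ∩ |GD|² = 1172/9]
   → G = (1/3, 17/3)
3. A_x = 7  [2·signedArea(AGC) = 0 ∩ AC · EG = -10682/87]
4. A_y = 3  [2·signedArea(AGC) = 0 ∩ AC · EG = -10682/87]
   → A = (7, 3)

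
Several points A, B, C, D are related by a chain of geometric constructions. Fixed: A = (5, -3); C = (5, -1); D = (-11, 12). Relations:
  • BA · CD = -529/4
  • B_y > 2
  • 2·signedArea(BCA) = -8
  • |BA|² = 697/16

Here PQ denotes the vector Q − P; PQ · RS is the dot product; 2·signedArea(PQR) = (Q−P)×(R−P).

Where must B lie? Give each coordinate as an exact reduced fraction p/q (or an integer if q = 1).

1. B_x = 1  [BA · CD = -529/4 ∩ 2·signedArea(BCA) = -8]
2. B_y = 9/4  [BA · CD = -529/4 ∩ 2·signedArea(BCA) = -8]
   → B = (1, 9/4)

B = (1, 9/4)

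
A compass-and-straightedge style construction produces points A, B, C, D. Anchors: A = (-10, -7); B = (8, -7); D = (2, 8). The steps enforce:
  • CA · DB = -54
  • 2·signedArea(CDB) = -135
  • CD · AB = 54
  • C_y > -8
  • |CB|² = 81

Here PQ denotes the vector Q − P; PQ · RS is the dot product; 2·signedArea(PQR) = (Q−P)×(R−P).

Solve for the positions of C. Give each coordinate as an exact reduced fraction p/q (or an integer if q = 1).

C = (-1, -7)

1. C_x = -1  [CA · DB = -54 ∩ CD · AB = 54]
2. C_y = -7  [CA · DB = -54 ∩ CD · AB = 54]
   → C = (-1, -7)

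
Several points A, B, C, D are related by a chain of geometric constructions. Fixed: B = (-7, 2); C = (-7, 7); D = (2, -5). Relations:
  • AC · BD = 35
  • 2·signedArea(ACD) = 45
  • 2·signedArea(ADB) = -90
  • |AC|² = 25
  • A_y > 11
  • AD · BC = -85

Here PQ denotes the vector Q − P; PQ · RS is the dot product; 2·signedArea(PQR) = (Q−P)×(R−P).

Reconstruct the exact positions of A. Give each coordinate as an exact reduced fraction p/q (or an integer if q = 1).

1. A_x = -7  [AC · BD = 35 ∩ 2·signedArea(ACD) = 45]
2. A_y = 12  [AC · BD = 35 ∩ 2·signedArea(ACD) = 45]
   → A = (-7, 12)

A = (-7, 12)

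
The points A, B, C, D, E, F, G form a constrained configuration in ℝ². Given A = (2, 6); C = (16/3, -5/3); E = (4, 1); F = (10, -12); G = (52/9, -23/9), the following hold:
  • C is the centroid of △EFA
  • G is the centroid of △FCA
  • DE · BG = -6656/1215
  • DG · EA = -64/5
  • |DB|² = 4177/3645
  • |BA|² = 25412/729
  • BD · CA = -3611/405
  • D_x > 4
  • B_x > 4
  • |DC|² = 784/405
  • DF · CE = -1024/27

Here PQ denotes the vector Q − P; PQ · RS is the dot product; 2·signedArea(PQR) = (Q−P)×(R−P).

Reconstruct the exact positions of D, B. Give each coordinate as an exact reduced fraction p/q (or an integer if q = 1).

B = (118/27, 16/27)
D = (212/45, -19/45)

1. D_x = 212/45  [DF · CE = -1024/27 ∩ DG · EA = -64/5]
2. D_y = -19/45  [DF · CE = -1024/27 ∩ DG · EA = -64/5]
   → D = (212/45, -19/45)
3. B_x = 118/27  [BD · CA = -3611/405 ∩ DE · BG = -6656/1215]
4. B_y = 16/27  [BD · CA = -3611/405 ∩ DE · BG = -6656/1215]
   → B = (118/27, 16/27)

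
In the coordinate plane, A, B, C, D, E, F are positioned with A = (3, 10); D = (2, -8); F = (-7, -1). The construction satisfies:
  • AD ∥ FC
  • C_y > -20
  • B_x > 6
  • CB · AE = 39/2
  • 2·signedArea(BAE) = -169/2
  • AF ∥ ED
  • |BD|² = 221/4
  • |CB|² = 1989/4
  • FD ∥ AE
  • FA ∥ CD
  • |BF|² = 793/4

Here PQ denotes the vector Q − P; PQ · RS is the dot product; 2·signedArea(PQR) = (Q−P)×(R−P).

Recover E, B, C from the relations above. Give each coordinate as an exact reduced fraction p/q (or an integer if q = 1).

B = (7, -5/2)
C = (-8, -19)
E = (12, 3)

1. E_x = 12  [AF ∥ ED ∩ FD ∥ AE]
2. E_y = 3  [AF ∥ ED ∩ FD ∥ AE]
   → E = (12, 3)
3. B_x = 7  [line 7·x + 9·y + -53/2 = 0 ∩ |BF|² = 793/4]
4. B_y = -5/2  [line 7·x + 9·y + -53/2 = 0 ∩ |BF|² = 793/4]
   → B = (7, -5/2)
5. C_x = -8  [FA ∥ CD ∩ AD ∥ FC]
6. C_y = -19  [FA ∥ CD ∩ AD ∥ FC]
   → C = (-8, -19)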